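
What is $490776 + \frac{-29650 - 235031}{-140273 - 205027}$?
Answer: $\frac{56488405827}{115100} \approx 4.9078 \cdot 10^{5}$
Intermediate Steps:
$490776 + \frac{-29650 - 235031}{-140273 - 205027} = 490776 - \frac{264681}{-345300} = 490776 - - \frac{88227}{115100} = 490776 + \frac{88227}{115100} = \frac{56488405827}{115100}$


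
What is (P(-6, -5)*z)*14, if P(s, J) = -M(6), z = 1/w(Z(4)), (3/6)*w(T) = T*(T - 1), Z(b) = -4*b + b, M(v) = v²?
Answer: -21/13 ≈ -1.6154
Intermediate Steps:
Z(b) = -3*b
w(T) = 2*T*(-1 + T) (w(T) = 2*(T*(T - 1)) = 2*(T*(-1 + T)) = 2*T*(-1 + T))
z = 1/312 (z = 1/(2*(-3*4)*(-1 - 3*4)) = 1/(2*(-12)*(-1 - 12)) = 1/(2*(-12)*(-13)) = 1/312 ≈ 0.0032051)
P(s, J) = -36 (P(s, J) = -1*6² = -1*36 = -36)
(P(-6, -5)*z)*14 = -36*1/312*14 = -3/26*14 = -21/13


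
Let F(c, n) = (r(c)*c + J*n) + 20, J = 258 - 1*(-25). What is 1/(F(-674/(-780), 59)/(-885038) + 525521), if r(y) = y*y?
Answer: 7499938446000/3941375010412652321 ≈ 1.9029e-6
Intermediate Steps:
J = 283 (J = 258 + 25 = 283)
r(y) = y²
F(c, n) = 20 + c³ + 283*n (F(c, n) = (c²*c + 283*n) + 20 = (c³ + 283*n) + 20 = 20 + c³ + 283*n)
1/(F(-674/(-780), 59)/(-885038) + 525521) = 1/((20 + (-674/(-780))³ + 283*59)/(-885038) + 525521) = 1/((20 + (-674*(-1/780))³ + 16697)*(-1/885038) + 525521) = 1/((20 + (337/390)³ + 16697)*(-1/885038) + 525521) = 1/((20 + 38272753/59319000 + 16697)*(-1/885038) + 525521) = 1/((991673995753/59319000)*(-1/885038) + 525521) = 1/(-141667713679/7499938446000 + 525521) = 1/(3941375010412652321/7499938446000) = 7499938446000/3941375010412652321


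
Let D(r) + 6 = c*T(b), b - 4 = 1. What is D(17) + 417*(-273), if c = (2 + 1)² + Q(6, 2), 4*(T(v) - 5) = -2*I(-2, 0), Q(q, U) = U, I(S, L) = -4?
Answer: -113770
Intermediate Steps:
b = 5 (b = 4 + 1 = 5)
T(v) = 7 (T(v) = 5 + (-2*(-4))/4 = 5 + (¼)*8 = 5 + 2 = 7)
c = 11 (c = (2 + 1)² + 2 = 3² + 2 = 9 + 2 = 11)
D(r) = 71 (D(r) = -6 + 11*7 = -6 + 77 = 71)
D(17) + 417*(-273) = 71 + 417*(-273) = 71 - 113841 = -113770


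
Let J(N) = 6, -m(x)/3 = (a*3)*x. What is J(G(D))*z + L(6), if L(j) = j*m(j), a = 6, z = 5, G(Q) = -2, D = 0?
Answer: -1914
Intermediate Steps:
m(x) = -54*x (m(x) = -3*6*3*x = -54*x)
L(j) = -54*j² (L(j) = j*(-54*j) = -54*j²)
J(G(D))*z + L(6) = 6*5 - 54*6² = 30 - 54*36 = 30 - 1944 = -1914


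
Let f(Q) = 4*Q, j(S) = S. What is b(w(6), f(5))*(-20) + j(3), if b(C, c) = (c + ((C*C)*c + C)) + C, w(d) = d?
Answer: -15037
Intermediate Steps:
b(C, c) = c + 2*C + c*C² (b(C, c) = (c + (C²*c + C)) + C = (c + (c*C² + C)) + C = (c + (C + c*C²)) + C = (C + c + c*C²) + C = c + 2*C + c*C²)
b(w(6), f(5))*(-20) + j(3) = (4*5 + 2*6 + (4*5)*6²)*(-20) + 3 = (20 + 12 + 20*36)*(-20) + 3 = (20 + 12 + 720)*(-20) + 3 = 752*(-20) + 3 = -15040 + 3 = -15037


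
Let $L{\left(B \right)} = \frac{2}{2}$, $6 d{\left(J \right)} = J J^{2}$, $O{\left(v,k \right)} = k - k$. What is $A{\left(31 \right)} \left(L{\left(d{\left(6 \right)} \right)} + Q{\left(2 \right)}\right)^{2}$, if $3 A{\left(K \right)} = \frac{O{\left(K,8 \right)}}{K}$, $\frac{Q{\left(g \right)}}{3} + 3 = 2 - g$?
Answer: $0$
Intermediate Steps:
$O{\left(v,k \right)} = 0$
$d{\left(J \right)} = \frac{J^{3}}{6}$ ($d{\left(J \right)} = \frac{J J^{2}}{6} = \frac{J^{3}}{6}$)
$Q{\left(g \right)} = -3 - 3 g$ ($Q{\left(g \right)} = -9 + 3 \left(2 - g\right) = -9 - \left(-6 + 3 g\right) = -3 - 3 g$)
$A{\left(K \right)} = 0$ ($A{\left(K \right)} = \frac{0 \frac{1}{K}}{3} = \frac{1}{3} \cdot 0 = 0$)
$L{\left(B \right)} = 1$ ($L{\left(B \right)} = 2 \cdot \frac{1}{2} = 1$)
$A{\left(31 \right)} \left(L{\left(d{\left(6 \right)} \right)} + Q{\left(2 \right)}\right)^{2} = 0 \left(1 - 9\right)^{2} = 0 \left(-8\right)^{2} = 0 \cdot 64 = 0$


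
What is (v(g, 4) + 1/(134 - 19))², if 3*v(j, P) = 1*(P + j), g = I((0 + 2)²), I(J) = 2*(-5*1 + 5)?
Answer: 214369/119025 ≈ 1.8010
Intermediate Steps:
I(J) = 0 (I(J) = 2*(-5 + 5) = 2*0 = 0)
g = 0
v(j, P) = P/3 + j/3 (v(j, P) = (1*(P + j))/3 = (P + j)/3 = P/3 + j/3)
(v(g, 4) + 1/(134 - 19))² = (((⅓)*4 + (⅓)*0) + 1/(134 - 19))² = ((4/3 + 0) + 1/115)² = (4/3 + 1/115)² = (463/345)² = 214369/119025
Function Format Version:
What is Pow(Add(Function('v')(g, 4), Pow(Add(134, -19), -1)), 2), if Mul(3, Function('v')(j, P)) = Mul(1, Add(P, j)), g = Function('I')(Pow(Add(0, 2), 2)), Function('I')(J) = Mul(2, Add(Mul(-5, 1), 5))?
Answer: Rational(214369, 119025) ≈ 1.8010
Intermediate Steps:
Function('I')(J) = 0 (Function('I')(J) = Mul(2, Add(-5, 5)) = Mul(2, 0) = 0)
g = 0
Function('v')(j, P) = Add(Mul(Rational(1, 3), P), Mul(Rational(1, 3), j)) (Function('v')(j, P) = Mul(Rational(1, 3), Mul(1, Add(P, j))) = Mul(Rational(1, 3), Add(P, j)) = Add(Mul(Rational(1, 3), P), Mul(Rational(1, 3), j)))
Pow(Add(Function('v')(g, 4), Pow(Add(134, -19), -1)), 2) = Pow(Add(Add(Mul(Rational(1, 3), 4), Mul(Rational(1, 3), 0)), Pow(Add(134, -19), -1)), 2) = Pow(Add(Add(Rational(4, 3), 0), Pow(115, -1)), 2) = Pow(Add(Rational(4, 3), Rational(1, 115)), 2) = Pow(Rational(463, 345), 2) = Rational(214369, 119025)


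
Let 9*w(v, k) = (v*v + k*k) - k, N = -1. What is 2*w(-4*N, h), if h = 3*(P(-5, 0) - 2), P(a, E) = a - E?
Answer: 956/9 ≈ 106.22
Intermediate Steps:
h = -21 (h = 3*((-5 - 1*0) - 2) = 3*((-5 + 0) - 2) = 3*(-5 - 2) = 3*(-7) = -21)
w(v, k) = -k/9 + k**2/9 + v**2/9 (w(v, k) = ((v*v + k*k) - k)/9 = ((v**2 + k**2) - k)/9 = ((k**2 + v**2) - k)/9 = (k**2 + v**2 - k)/9 = -k/9 + k**2/9 + v**2/9)
2*w(-4*N, h) = 2*(-1/9*(-21) + (1/9)*(-21)**2 + (-4*(-1))**2/9) = 2*(7/3 + (1/9)*441 + (1/9)*4**2) = 2*(7/3 + 49 + (1/9)*16) = 2*(7/3 + 49 + 16/9) = 2*(478/9) = 956/9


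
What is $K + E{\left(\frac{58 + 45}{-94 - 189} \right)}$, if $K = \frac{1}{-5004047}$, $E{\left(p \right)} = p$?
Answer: $- \frac{515417124}{1416145301} \approx -0.36396$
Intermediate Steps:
$K = - \frac{1}{5004047} \approx -1.9984 \cdot 10^{-7}$
$K + E{\left(\frac{58 + 45}{-94 - 189} \right)} = - \frac{1}{5004047} + \frac{58 + 45}{-94 - 189} = - \frac{1}{5004047} + \frac{103}{-283} = - \frac{1}{5004047} + 103 \left(- \frac{1}{283}\right) = - \frac{1}{5004047} - \frac{103}{283} = - \frac{515417124}{1416145301}$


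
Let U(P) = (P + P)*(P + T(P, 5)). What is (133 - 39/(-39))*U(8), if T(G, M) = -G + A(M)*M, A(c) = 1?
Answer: 10720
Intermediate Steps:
T(G, M) = M - G (T(G, M) = -G + 1*M = -G + M = M - G)
U(P) = 10*P (U(P) = (P + P)*(P + (5 - P)) = (2*P)*5 = 10*P)
(133 - 39/(-39))*U(8) = (133 - 39/(-39))*(10*8) = (133 - 39*(-1/39))*80 = (133 + 1)*80 = 134*80 = 10720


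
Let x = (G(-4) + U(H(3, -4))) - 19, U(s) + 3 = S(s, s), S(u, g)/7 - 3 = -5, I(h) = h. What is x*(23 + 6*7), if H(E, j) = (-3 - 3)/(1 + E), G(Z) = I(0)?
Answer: -2340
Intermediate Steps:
G(Z) = 0
S(u, g) = -14 (S(u, g) = 21 + 7*(-5) = 21 - 35 = -14)
H(E, j) = -6/(1 + E)
U(s) = -17 (U(s) = -3 - 14 = -17)
x = -36 (x = (0 - 17) - 19 = -17 - 19 = -36)
x*(23 + 6*7) = -36*(23 + 6*7) = -36*(23 + 42) = -36*65 = -2340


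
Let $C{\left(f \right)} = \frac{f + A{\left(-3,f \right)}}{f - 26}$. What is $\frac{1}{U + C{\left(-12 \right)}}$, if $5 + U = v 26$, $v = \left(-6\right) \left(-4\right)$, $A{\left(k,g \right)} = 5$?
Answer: $\frac{38}{23529} \approx 0.001615$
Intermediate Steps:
$v = 24$
$U = 619$ ($U = -5 + 24 \cdot 26 = -5 + 624 = 619$)
$C{\left(f \right)} = \frac{5 + f}{-26 + f}$ ($C{\left(f \right)} = \frac{f + 5}{f - 26} = \frac{5 + f}{-26 + f}$)
$\frac{1}{U + C{\left(-12 \right)}} = \frac{1}{619 + \frac{5 - 12}{-26 - 12}} = \frac{1}{619 + \frac{1}{-38} \left(-7\right)} = \frac{1}{619 - - \frac{7}{38}} = \frac{1}{619 + \frac{7}{38}} = \frac{1}{\frac{23529}{38}} = \frac{38}{23529}$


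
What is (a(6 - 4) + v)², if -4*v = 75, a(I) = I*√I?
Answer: 5753/16 - 75*√2 ≈ 253.50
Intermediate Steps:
a(I) = I^(3/2)
v = -75/4 (v = -¼*75 = -75/4 ≈ -18.750)
(a(6 - 4) + v)² = ((6 - 4)^(3/2) - 75/4)² = (2^(3/2) - 75/4)² = (2*√2 - 75/4)² = (-75/4 + 2*√2)²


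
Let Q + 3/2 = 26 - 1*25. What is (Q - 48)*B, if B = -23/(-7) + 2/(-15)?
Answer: -32107/210 ≈ -152.89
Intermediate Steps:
Q = -½ (Q = -3/2 + (26 - 1*25) = -3/2 + (26 - 25) = -3/2 + 1 = -½ ≈ -0.50000)
B = 331/105 (B = -23*(-⅐) + 2*(-1/15) = 23/7 - 2/15 = 331/105 ≈ 3.1524)
(Q - 48)*B = (-½ - 48)*(331/105) = -97/2*331/105 = -32107/210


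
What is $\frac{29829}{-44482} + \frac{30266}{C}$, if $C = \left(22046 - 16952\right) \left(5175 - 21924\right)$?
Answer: $- \frac{1273169426893}{1897588908846} \approx -0.67094$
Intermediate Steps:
$C = -85319406$ ($C = 5094 \left(-16749\right) = -85319406$)
$\frac{29829}{-44482} + \frac{30266}{C} = \frac{29829}{-44482} + \frac{30266}{-85319406} = 29829 \left(- \frac{1}{44482}\right) + 30266 \left(- \frac{1}{85319406}\right) = - \frac{29829}{44482} - \frac{15133}{42659703} = - \frac{1273169426893}{1897588908846}$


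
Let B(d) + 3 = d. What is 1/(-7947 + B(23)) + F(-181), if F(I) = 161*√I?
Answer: -1/7927 + 161*I*√181 ≈ -0.00012615 + 2166.0*I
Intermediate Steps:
B(d) = -3 + d
1/(-7947 + B(23)) + F(-181) = 1/(-7947 + (-3 + 23)) + 161*√(-181) = 1/(-7947 + 20) + 161*(I*√181) = 1/(-7927) + 161*I*√181 = -1/7927 + 161*I*√181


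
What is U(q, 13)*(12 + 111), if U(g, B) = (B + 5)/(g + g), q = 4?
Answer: 1107/4 ≈ 276.75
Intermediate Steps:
U(g, B) = (5 + B)/(2*g) (U(g, B) = (5 + B)/((2*g)) = (5 + B)*(1/(2*g)) = (5 + B)/(2*g))
U(q, 13)*(12 + 111) = ((½)*(5 + 13)/4)*(12 + 111) = ((½)*(¼)*18)*123 = (9/4)*123 = 1107/4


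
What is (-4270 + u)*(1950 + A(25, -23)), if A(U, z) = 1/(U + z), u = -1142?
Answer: -10556106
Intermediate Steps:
(-4270 + u)*(1950 + A(25, -23)) = (-4270 - 1142)*(1950 + 1/(25 - 23)) = -5412*(1950 + 1/2) = -5412*(1950 + ½) = -5412*3901/2 = -10556106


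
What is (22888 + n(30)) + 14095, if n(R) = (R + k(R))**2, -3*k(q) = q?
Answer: 37383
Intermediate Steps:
k(q) = -q/3
n(R) = 4*R**2/9 (n(R) = (R - R/3)**2 = (2*R/3)**2 = 4*R**2/9)
(22888 + n(30)) + 14095 = (22888 + (4/9)*30**2) + 14095 = (22888 + (4/9)*900) + 14095 = (22888 + 400) + 14095 = 23288 + 14095 = 37383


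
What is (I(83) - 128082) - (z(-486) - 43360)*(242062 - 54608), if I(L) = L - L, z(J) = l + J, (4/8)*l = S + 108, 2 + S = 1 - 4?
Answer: 8180364478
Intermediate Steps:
S = -5 (S = -2 + (1 - 4) = -2 - 3 = -5)
l = 206 (l = 2*(-5 + 108) = 2*103 = 206)
z(J) = 206 + J
I(L) = 0
(I(83) - 128082) - (z(-486) - 43360)*(242062 - 54608) = (0 - 128082) - ((206 - 486) - 43360)*(242062 - 54608) = -128082 - (-280 - 43360)*187454 = -128082 - (-43640)*187454 = -128082 - 1*(-8180492560) = -128082 + 8180492560 = 8180364478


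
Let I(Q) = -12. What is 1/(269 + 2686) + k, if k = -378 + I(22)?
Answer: -1152449/2955 ≈ -390.00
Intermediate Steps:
k = -390 (k = -378 - 12 = -390)
1/(269 + 2686) + k = 1/(269 + 2686) - 390 = 1/2955 - 390 = -1152449/2955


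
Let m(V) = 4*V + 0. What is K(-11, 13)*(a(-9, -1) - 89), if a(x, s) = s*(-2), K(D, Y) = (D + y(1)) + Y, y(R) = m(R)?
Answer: -522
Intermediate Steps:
m(V) = 4*V
y(R) = 4*R
K(D, Y) = 4 + D + Y (K(D, Y) = (D + 4*1) + Y = (D + 4) + Y = (4 + D) + Y = 4 + D + Y)
a(x, s) = -2*s
K(-11, 13)*(a(-9, -1) - 89) = (4 - 11 + 13)*(-2*(-1) - 89) = 6*(2 - 89) = 6*(-87) = -522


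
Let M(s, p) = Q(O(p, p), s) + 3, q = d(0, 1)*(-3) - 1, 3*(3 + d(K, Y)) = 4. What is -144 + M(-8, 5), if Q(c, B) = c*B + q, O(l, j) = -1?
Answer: -129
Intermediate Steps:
d(K, Y) = -5/3 (d(K, Y) = -3 + (1/3)*4 = -3 + 4/3 = -5/3)
q = 4 (q = -5/3*(-3) - 1 = 5 - 1 = 4)
Q(c, B) = 4 + B*c (Q(c, B) = c*B + 4 = B*c + 4 = 4 + B*c)
M(s, p) = 7 - s (M(s, p) = (4 + s*(-1)) + 3 = (4 - s) + 3 = 7 - s)
-144 + M(-8, 5) = -144 + (7 - 1*(-8)) = -144 + (7 + 8) = -144 + 15 = -129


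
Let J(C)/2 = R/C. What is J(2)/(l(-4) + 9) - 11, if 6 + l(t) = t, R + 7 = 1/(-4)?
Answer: -15/4 ≈ -3.7500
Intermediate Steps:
R = -29/4 (R = -7 + 1/(-4) = -7 - ¼ = -29/4 ≈ -7.2500)
l(t) = -6 + t
J(C) = -29/(2*C) (J(C) = 2*(-29/(4*C)) = -29/(2*C))
J(2)/(l(-4) + 9) - 11 = (-29/2/2)/((-6 - 4) + 9) - 11 = (-29/2*½)/(-10 + 9) - 11 = -29/4/(-1) - 11 = -29/4*(-1) - 11 = 29/4 - 11 = -15/4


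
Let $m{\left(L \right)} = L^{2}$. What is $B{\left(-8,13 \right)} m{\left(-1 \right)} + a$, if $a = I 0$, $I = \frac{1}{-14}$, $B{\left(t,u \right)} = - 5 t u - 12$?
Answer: $508$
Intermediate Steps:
$B{\left(t,u \right)} = -12 - 5 t u$ ($B{\left(t,u \right)} = - 5 t u - 12 = -12 - 5 t u$)
$I = - \frac{1}{14} \approx -0.071429$
$a = 0$ ($a = \left(- \frac{1}{14}\right) 0 = 0$)
$B{\left(-8,13 \right)} m{\left(-1 \right)} + a = \left(-12 - \left(-40\right) 13\right) \left(-1\right)^{2} + 0 = \left(-12 + 520\right) 1 + 0 = 508 \cdot 1 + 0 = 508 + 0 = 508$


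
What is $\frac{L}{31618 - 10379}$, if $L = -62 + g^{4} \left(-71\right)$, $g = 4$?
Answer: $- \frac{18238}{21239} \approx -0.8587$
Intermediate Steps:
$L = -18238$ ($L = -62 + 4^{4} \left(-71\right) = -62 + 256 \left(-71\right) = -62 - 18176 = -18238$)
$\frac{L}{31618 - 10379} = - \frac{18238}{31618 - 10379} = - \frac{18238}{21239}$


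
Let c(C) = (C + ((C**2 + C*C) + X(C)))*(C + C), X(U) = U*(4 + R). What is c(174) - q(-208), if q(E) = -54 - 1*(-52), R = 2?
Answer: 21495962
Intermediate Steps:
X(U) = 6*U (X(U) = U*(4 + 2) = U*6 = 6*U)
c(C) = 2*C*(2*C**2 + 7*C) (c(C) = (C + ((C**2 + C*C) + 6*C))*(C + C) = (C + ((C**2 + C**2) + 6*C))*(2*C) = (C + (2*C**2 + 6*C))*(2*C) = (2*C**2 + 7*C)*(2*C) = 2*C*(2*C**2 + 7*C))
q(E) = -2 (q(E) = -54 + 52 = -2)
c(174) - q(-208) = 174**2*(14 + 4*174) - 1*(-2) = 30276*(14 + 696) + 2 = 30276*710 + 2 = 21495960 + 2 = 21495962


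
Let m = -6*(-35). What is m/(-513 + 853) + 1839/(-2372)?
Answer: -6357/40324 ≈ -0.15765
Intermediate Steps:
m = 210
m/(-513 + 853) + 1839/(-2372) = 210/(-513 + 853) + 1839/(-2372) = 210/340 + 1839*(-1/2372) = 210*(1/340) - 1839/2372 = 21/34 - 1839/2372 = -6357/40324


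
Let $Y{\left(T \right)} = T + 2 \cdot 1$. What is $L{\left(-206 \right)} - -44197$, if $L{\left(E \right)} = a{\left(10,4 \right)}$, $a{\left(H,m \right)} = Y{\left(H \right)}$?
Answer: $44209$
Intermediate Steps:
$Y{\left(T \right)} = 2 + T$ ($Y{\left(T \right)} = T + 2 = 2 + T$)
$a{\left(H,m \right)} = 2 + H$
$L{\left(E \right)} = 12$ ($L{\left(E \right)} = 2 + 10 = 12$)
$L{\left(-206 \right)} - -44197 = 12 - -44197 = 12 + 44197 = 44209$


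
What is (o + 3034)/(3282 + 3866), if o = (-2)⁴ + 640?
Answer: 1845/3574 ≈ 0.51623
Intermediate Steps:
o = 656 (o = 16 + 640 = 656)
(o + 3034)/(3282 + 3866) = (656 + 3034)/(3282 + 3866) = 3690/7148 = 3690*(1/7148) = 1845/3574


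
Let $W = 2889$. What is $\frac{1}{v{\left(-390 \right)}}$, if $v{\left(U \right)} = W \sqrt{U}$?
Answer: $- \frac{i \sqrt{390}}{1126710} \approx - 1.7528 \cdot 10^{-5} i$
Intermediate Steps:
$v{\left(U \right)} = 2889 \sqrt{U}$
$\frac{1}{v{\left(-390 \right)}} = \frac{1}{2889 \sqrt{-390}} = \frac{1}{2889 i \sqrt{390}} = - \frac{i \sqrt{390}}{1126710}$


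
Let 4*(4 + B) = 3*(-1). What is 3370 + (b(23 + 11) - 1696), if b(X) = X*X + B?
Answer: 11301/4 ≈ 2825.3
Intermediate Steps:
B = -19/4 (B = -4 + (3*(-1))/4 = -4 + (¼)*(-3) = -4 - ¾ = -19/4 ≈ -4.7500)
b(X) = -19/4 + X² (b(X) = X*X - 19/4 = X² - 19/4 = -19/4 + X²)
3370 + (b(23 + 11) - 1696) = 3370 + ((-19/4 + (23 + 11)²) - 1696) = 3370 + ((-19/4 + 34²) - 1696) = 3370 + ((-19/4 + 1156) - 1696) = 3370 + (4605/4 - 1696) = 3370 - 2179/4 = 11301/4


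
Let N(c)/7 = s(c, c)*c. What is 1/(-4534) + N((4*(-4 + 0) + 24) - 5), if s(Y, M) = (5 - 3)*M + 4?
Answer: 952139/4534 ≈ 210.00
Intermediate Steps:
s(Y, M) = 4 + 2*M (s(Y, M) = 2*M + 4 = 4 + 2*M)
N(c) = 7*c*(4 + 2*c) (N(c) = 7*((4 + 2*c)*c) = 7*(c*(4 + 2*c)) = 7*c*(4 + 2*c))
1/(-4534) + N((4*(-4 + 0) + 24) - 5) = 1/(-4534) + 14*((4*(-4 + 0) + 24) - 5)*(2 + ((4*(-4 + 0) + 24) - 5)) = -1/4534 + 14*((4*(-4) + 24) - 5)*(2 + ((4*(-4) + 24) - 5)) = -1/4534 + 14*((-16 + 24) - 5)*(2 + ((-16 + 24) - 5)) = -1/4534 + 14*(8 - 5)*(2 + (8 - 5)) = -1/4534 + 14*3*(2 + 3) = -1/4534 + 14*3*5 = -1/4534 + 210 = 952139/4534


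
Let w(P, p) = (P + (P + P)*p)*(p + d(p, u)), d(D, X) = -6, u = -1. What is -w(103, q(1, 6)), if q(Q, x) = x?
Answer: 0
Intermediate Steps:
w(P, p) = (-6 + p)*(P + 2*P*p) (w(P, p) = (P + (P + P)*p)*(p - 6) = (P + (2*P)*p)*(-6 + p) = (P + 2*P*p)*(-6 + p) = (-6 + p)*(P + 2*P*p))
-w(103, q(1, 6)) = -103*(-6 - 11*6 + 2*6**2) = -103*(-6 - 66 + 2*36) = -103*(-6 - 66 + 72) = -103*0 = -1*0 = 0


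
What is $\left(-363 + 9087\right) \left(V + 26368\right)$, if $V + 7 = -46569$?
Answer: $-176294592$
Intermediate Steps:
$V = -46576$ ($V = -7 - 46569 = -46576$)
$\left(-363 + 9087\right) \left(V + 26368\right) = \left(-363 + 9087\right) \left(-46576 + 26368\right) = 8724 \left(-20208\right) = -176294592$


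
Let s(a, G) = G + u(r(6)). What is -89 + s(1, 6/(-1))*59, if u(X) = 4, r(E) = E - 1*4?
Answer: -207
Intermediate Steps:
r(E) = -4 + E (r(E) = E - 4 = -4 + E)
s(a, G) = 4 + G (s(a, G) = G + 4 = 4 + G)
-89 + s(1, 6/(-1))*59 = -89 + (4 + 6/(-1))*59 = -89 + (4 + 6*(-1))*59 = -89 + (4 - 6)*59 = -89 - 2*59 = -89 - 118 = -207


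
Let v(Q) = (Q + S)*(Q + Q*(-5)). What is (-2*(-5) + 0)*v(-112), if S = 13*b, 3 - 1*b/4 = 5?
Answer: -967680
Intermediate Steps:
b = -8 (b = 12 - 4*5 = 12 - 20 = -8)
S = -104 (S = 13*(-8) = -104)
v(Q) = -4*Q*(-104 + Q) (v(Q) = (Q - 104)*(Q + Q*(-5)) = (-104 + Q)*(Q - 5*Q) = (-104 + Q)*(-4*Q) = -4*Q*(-104 + Q))
(-2*(-5) + 0)*v(-112) = (-2*(-5) + 0)*(4*(-112)*(104 - 1*(-112))) = (10 + 0)*(4*(-112)*(104 + 112)) = 10*(4*(-112)*216) = 10*(-96768) = -967680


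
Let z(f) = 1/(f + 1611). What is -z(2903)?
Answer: -1/4514 ≈ -0.00022153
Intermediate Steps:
z(f) = 1/(1611 + f)
-z(2903) = -1/(1611 + 2903) = -1/4514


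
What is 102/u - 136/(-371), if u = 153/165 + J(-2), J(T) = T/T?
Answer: 19771/371 ≈ 53.291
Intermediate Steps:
J(T) = 1
u = 106/55 (u = 153/165 + 1 = 153*(1/165) + 1 = 51/55 + 1 = 106/55 ≈ 1.9273)
102/u - 136/(-371) = 102/(106/55) - 136/(-371) = 102*(55/106) - 136*(-1/371) = 2805/53 + 136/371 = 19771/371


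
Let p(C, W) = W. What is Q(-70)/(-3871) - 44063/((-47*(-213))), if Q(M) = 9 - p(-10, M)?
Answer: -2169098/490539 ≈ -4.4219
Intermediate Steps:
Q(M) = 9 - M
Q(-70)/(-3871) - 44063/((-47*(-213))) = (9 - 1*(-70))/(-3871) - 44063/((-47*(-213))) = (9 + 70)*(-1/3871) - 44063/10011 = 79*(-1/3871) - 44063*1/10011 = -1/49 - 44063/10011 = -2169098/490539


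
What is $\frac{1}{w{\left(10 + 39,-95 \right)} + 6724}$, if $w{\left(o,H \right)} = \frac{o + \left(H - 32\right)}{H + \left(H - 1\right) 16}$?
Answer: $\frac{1631}{10966922} \approx 0.00014872$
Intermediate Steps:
$w{\left(o,H \right)} = \frac{-32 + H + o}{-16 + 17 H}$ ($w{\left(o,H \right)} = \frac{o + \left(H - 32\right)}{H + \left(-1 + H\right) 16} = \frac{o + \left(-32 + H\right)}{H + \left(-16 + 16 H\right)} = \frac{-32 + H + o}{-16 + 17 H}$)
$\frac{1}{w{\left(10 + 39,-95 \right)} + 6724} = \frac{1}{\frac{-32 - 95 + \left(10 + 39\right)}{-16 + 17 \left(-95\right)} + 6724} = \frac{1}{\frac{-32 - 95 + 49}{-16 - 1615} + 6724} = \frac{1}{\frac{1}{-1631} \left(-78\right) + 6724} = \frac{1}{\left(- \frac{1}{1631}\right) \left(-78\right) + 6724} = \frac{1}{\frac{78}{1631} + 6724} = \frac{1}{\frac{10966922}{1631}} = \frac{1631}{10966922}$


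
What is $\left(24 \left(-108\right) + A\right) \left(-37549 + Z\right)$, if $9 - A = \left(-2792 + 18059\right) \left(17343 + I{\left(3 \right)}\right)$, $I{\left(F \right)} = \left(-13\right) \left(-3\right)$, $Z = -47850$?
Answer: $22662638102223$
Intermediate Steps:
$I{\left(F \right)} = 39$
$A = -265370985$ ($A = 9 - \left(-2792 + 18059\right) \left(17343 + 39\right) = 9 - 15267 \cdot 17382 = 9 - 265370994 = -265370985$)
$\left(24 \left(-108\right) + A\right) \left(-37549 + Z\right) = \left(24 \left(-108\right) - 265370985\right) \left(-37549 - 47850\right) = \left(-2592 - 265370985\right) \left(-85399\right) = \left(-265373577\right) \left(-85399\right) = 22662638102223$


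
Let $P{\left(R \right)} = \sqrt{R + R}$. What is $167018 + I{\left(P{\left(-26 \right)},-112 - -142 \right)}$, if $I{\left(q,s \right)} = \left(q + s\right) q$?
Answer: $166966 + 60 i \sqrt{13} \approx 1.6697 \cdot 10^{5} + 216.33 i$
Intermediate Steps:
$P{\left(R \right)} = \sqrt{2} \sqrt{R}$ ($P{\left(R \right)} = \sqrt{2 R} = \sqrt{2} \sqrt{R}$)
$I{\left(q,s \right)} = q \left(q + s\right)$
$167018 + I{\left(P{\left(-26 \right)},-112 - -142 \right)} = 167018 + \sqrt{2} \sqrt{-26} \left(\sqrt{2} \sqrt{-26} - -30\right) = 167018 + \sqrt{2} i \sqrt{26} \left(\sqrt{2} i \sqrt{26} + \left(-112 + 142\right)\right) = 167018 + 2 i \sqrt{13} \left(2 i \sqrt{13} + 30\right) = 167018 + 2 i \sqrt{13} \left(30 + 2 i \sqrt{13}\right)$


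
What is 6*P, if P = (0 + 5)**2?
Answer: 150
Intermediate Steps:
P = 25 (P = 5**2 = 25)
6*P = 6*25 = 150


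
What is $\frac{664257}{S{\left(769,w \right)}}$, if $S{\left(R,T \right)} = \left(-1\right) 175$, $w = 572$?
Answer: $- \frac{664257}{175} \approx -3795.8$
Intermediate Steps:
$S{\left(R,T \right)} = -175$
$\frac{664257}{S{\left(769,w \right)}} = \frac{664257}{-175} = 664257 \left(- \frac{1}{175}\right) = - \frac{664257}{175}$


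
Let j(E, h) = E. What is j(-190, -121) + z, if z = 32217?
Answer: 32027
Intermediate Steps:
j(-190, -121) + z = -190 + 32217 = 32027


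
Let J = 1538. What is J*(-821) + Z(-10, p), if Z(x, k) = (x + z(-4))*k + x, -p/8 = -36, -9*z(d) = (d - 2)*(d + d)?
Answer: -1267124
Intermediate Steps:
z(d) = -2*d*(-2 + d)/9 (z(d) = -(d - 2)*(d + d)/9 = -(-2 + d)*2*d/9 = -2*d*(-2 + d)/9)
p = 288 (p = -8*(-36) = 288)
Z(x, k) = x + k*(-16/3 + x) (Z(x, k) = (x + (2/9)*(-4)*(2 - 1*(-4)))*k + x = (x + (2/9)*(-4)*(2 + 4))*k + x = (x + (2/9)*(-4)*6)*k + x = (x - 16/3)*k + x = (-16/3 + x)*k + x = k*(-16/3 + x) + x = x + k*(-16/3 + x))
J*(-821) + Z(-10, p) = 1538*(-821) + (-10 - 16/3*288 + 288*(-10)) = -1262698 + (-10 - 1536 - 2880) = -1262698 - 4426 = -1267124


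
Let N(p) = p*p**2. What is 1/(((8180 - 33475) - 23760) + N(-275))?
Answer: -1/20845930 ≈ -4.7971e-8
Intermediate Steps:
N(p) = p**3
1/(((8180 - 33475) - 23760) + N(-275)) = 1/(((8180 - 33475) - 23760) + (-275)**3) = 1/((-25295 - 23760) - 20796875) = 1/(-49055 - 20796875) = 1/(-20845930) = -1/20845930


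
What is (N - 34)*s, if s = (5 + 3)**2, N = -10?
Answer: -2816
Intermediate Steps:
s = 64 (s = 8**2 = 64)
(N - 34)*s = (-10 - 34)*64 = -44*64 = -2816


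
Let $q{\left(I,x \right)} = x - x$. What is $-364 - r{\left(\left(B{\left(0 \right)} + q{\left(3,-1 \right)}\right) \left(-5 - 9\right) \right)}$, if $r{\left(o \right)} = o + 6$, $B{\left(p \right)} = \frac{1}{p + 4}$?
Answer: $- \frac{733}{2} \approx -366.5$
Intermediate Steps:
$B{\left(p \right)} = \frac{1}{4 + p}$
$q{\left(I,x \right)} = 0$
$r{\left(o \right)} = 6 + o$
$-364 - r{\left(\left(B{\left(0 \right)} + q{\left(3,-1 \right)}\right) \left(-5 - 9\right) \right)} = -364 - \left(6 + \left(\frac{1}{4 + 0} + 0\right) \left(-5 - 9\right)\right) = -364 - \left(6 + \left(\frac{1}{4} + 0\right) \left(-14\right)\right) = -364 - \left(6 + \frac{1}{4} \left(-14\right)\right) = -364 - \left(6 - \frac{7}{2}\right) = -364 - \frac{5}{2} = - \frac{733}{2}$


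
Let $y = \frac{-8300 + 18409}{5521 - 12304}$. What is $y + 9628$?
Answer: $\frac{65296615}{6783} \approx 9626.5$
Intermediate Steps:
$y = - \frac{10109}{6783}$ ($y = \frac{10109}{-6783} = 10109 \left(- \frac{1}{6783}\right) = - \frac{10109}{6783} \approx -1.4903$)
$y + 9628 = - \frac{10109}{6783} + 9628 = \frac{65296615}{6783}$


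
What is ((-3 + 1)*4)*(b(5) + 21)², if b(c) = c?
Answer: -5408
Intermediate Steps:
((-3 + 1)*4)*(b(5) + 21)² = ((-3 + 1)*4)*(5 + 21)² = -2*4*26² = -8*676 = -5408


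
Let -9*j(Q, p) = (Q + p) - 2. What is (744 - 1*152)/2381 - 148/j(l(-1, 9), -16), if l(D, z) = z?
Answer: -351796/2381 ≈ -147.75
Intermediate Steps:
j(Q, p) = 2/9 - Q/9 - p/9 (j(Q, p) = -((Q + p) - 2)/9 = -(-2 + Q + p)/9 = 2/9 - Q/9 - p/9)
(744 - 1*152)/2381 - 148/j(l(-1, 9), -16) = (744 - 1*152)/2381 - 148/(2/9 - ⅑*9 - ⅑*(-16)) = (744 - 152)*(1/2381) - 148/(2/9 - 1 + 16/9) = 592*(1/2381) - 148/1 = 592/2381 - 148*1 = 592/2381 - 148 = -351796/2381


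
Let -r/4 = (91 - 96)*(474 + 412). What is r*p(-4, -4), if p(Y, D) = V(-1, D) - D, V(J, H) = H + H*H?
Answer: 283520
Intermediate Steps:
V(J, H) = H + H**2
p(Y, D) = -D + D*(1 + D) (p(Y, D) = D*(1 + D) - D = -D + D*(1 + D))
r = 17720 (r = -4*(91 - 96)*(474 + 412) = -(-20)*886 = -4*(-4430) = 17720)
r*p(-4, -4) = 17720*(-4)**2 = 17720*16 = 283520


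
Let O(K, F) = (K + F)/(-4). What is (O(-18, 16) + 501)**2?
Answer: 1006009/4 ≈ 2.5150e+5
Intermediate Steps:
O(K, F) = -F/4 - K/4 (O(K, F) = (F + K)*(-1/4) = -F/4 - K/4)
(O(-18, 16) + 501)**2 = ((-1/4*16 - 1/4*(-18)) + 501)**2 = ((-4 + 9/2) + 501)**2 = (1/2 + 501)**2 = (1003/2)**2 = 1006009/4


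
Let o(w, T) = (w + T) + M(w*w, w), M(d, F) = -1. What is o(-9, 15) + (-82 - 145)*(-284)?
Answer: 64473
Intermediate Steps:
o(w, T) = -1 + T + w (o(w, T) = (w + T) - 1 = (T + w) - 1 = -1 + T + w)
o(-9, 15) + (-82 - 145)*(-284) = (-1 + 15 - 9) + (-82 - 145)*(-284) = 5 - 227*(-284) = 5 + 64468 = 64473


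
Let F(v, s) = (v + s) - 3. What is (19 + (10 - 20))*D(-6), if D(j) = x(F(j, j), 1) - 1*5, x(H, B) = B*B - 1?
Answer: -45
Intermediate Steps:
F(v, s) = -3 + s + v (F(v, s) = (s + v) - 3 = -3 + s + v)
x(H, B) = -1 + B² (x(H, B) = B² - 1 = -1 + B²)
D(j) = -5 (D(j) = (-1 + 1²) - 1*5 = (-1 + 1) - 5 = 0 - 5 = -5)
(19 + (10 - 20))*D(-6) = (19 + (10 - 20))*(-5) = (19 - 10)*(-5) = 9*(-5) = -45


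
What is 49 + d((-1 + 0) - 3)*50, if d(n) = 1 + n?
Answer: -101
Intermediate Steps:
49 + d((-1 + 0) - 3)*50 = 49 + (1 + ((-1 + 0) - 3))*50 = 49 + (1 + (-1 - 3))*50 = 49 + (1 - 4)*50 = 49 - 3*50 = 49 - 150 = -101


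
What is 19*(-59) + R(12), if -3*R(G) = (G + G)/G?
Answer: -3365/3 ≈ -1121.7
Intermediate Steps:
R(G) = -2/3 (R(G) = -(G + G)/(3*G) = -2*G/(3*G) = -1/3*2 = -2/3)
19*(-59) + R(12) = 19*(-59) - 2/3 = -1121 - 2/3 = -3365/3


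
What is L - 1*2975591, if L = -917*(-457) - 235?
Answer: -2556757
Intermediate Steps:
L = 418834 (L = 419069 - 235 = 418834)
L - 1*2975591 = 418834 - 1*2975591 = 418834 - 2975591 = -2556757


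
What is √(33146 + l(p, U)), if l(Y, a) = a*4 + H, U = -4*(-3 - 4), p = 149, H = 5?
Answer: √33263 ≈ 182.38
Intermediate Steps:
U = 28 (U = -4*(-7) = 28)
l(Y, a) = 5 + 4*a (l(Y, a) = a*4 + 5 = 4*a + 5 = 5 + 4*a)
√(33146 + l(p, U)) = √(33146 + (5 + 4*28)) = √(33146 + (5 + 112)) = √(33146 + 117) = √33263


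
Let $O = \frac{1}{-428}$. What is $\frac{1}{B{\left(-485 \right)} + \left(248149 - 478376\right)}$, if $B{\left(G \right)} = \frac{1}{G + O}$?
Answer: $- \frac{207581}{47790751315} \approx -4.3435 \cdot 10^{-6}$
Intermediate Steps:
$O = - \frac{1}{428} \approx -0.0023364$
$B{\left(G \right)} = \frac{1}{- \frac{1}{428} + G}$ ($B{\left(G \right)} = \frac{1}{G - \frac{1}{428}} = \frac{1}{- \frac{1}{428} + G}$)
$\frac{1}{B{\left(-485 \right)} + \left(248149 - 478376\right)} = \frac{1}{\frac{428}{-1 + 428 \left(-485\right)} + \left(248149 - 478376\right)} = \frac{1}{\frac{428}{-1 - 207580} + \left(248149 - 478376\right)} = \frac{1}{\frac{428}{-207581} - 230227} = \frac{1}{428 \left(- \frac{1}{207581}\right) - 230227} = \frac{1}{- \frac{428}{207581} - 230227} = \frac{1}{- \frac{47790751315}{207581}} = - \frac{207581}{47790751315}$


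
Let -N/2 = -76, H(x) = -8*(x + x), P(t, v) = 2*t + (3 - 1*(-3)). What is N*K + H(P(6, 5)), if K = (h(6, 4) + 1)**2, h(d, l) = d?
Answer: 7160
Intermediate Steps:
P(t, v) = 6 + 2*t (P(t, v) = 2*t + (3 + 3) = 2*t + 6 = 6 + 2*t)
H(x) = -16*x
N = 152 (N = -2*(-76) = 152)
K = 49 (K = (6 + 1)**2 = 7**2 = 49)
N*K + H(P(6, 5)) = 152*49 - 16*(6 + 2*6) = 7448 - 16*(6 + 12) = 7448 - 16*18 = 7448 - 288 = 7160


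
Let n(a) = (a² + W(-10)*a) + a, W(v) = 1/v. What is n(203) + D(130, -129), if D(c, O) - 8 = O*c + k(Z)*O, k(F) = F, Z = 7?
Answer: 237267/10 ≈ 23727.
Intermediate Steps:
D(c, O) = 8 + 7*O + O*c (D(c, O) = 8 + (O*c + 7*O) = 8 + (7*O + O*c) = 8 + 7*O + O*c)
n(a) = a² + 9*a/10 (n(a) = (a² + a/(-10)) + a = (a² - a/10) + a = a² + 9*a/10)
n(203) + D(130, -129) = (⅒)*203*(9 + 10*203) + (8 + 7*(-129) - 129*130) = (⅒)*203*(9 + 2030) + (8 - 903 - 16770) = (⅒)*203*2039 - 17665 = 413917/10 - 17665 = 237267/10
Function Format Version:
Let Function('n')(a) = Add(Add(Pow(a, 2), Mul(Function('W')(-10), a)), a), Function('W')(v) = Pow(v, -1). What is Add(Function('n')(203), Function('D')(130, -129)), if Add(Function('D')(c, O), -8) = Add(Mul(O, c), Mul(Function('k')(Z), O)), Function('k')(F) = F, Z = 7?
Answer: Rational(237267, 10) ≈ 23727.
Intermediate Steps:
Function('D')(c, O) = Add(8, Mul(7, O), Mul(O, c)) (Function('D')(c, O) = Add(8, Add(Mul(O, c), Mul(7, O))) = Add(8, Add(Mul(7, O), Mul(O, c))) = Add(8, Mul(7, O), Mul(O, c)))
Function('n')(a) = Add(Pow(a, 2), Mul(Rational(9, 10), a)) (Function('n')(a) = Add(Add(Pow(a, 2), Mul(Pow(-10, -1), a)), a) = Add(Add(Pow(a, 2), Mul(Rational(-1, 10), a)), a) = Add(Pow(a, 2), Mul(Rational(9, 10), a)))
Add(Function('n')(203), Function('D')(130, -129)) = Add(Mul(Rational(1, 10), 203, Add(9, Mul(10, 203))), Add(8, Mul(7, -129), Mul(-129, 130))) = Add(Mul(Rational(1, 10), 203, Add(9, 2030)), Add(8, -903, -16770)) = Add(Mul(Rational(1, 10), 203, 2039), -17665) = Add(Rational(413917, 10), -17665) = Rational(237267, 10)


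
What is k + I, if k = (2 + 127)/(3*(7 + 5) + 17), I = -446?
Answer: -23509/53 ≈ -443.57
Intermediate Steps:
k = 129/53 (k = 129/(3*12 + 17) = 129/(36 + 17) = 129/53 ≈ 2.4340)
k + I = 129/53 - 446 = -23509/53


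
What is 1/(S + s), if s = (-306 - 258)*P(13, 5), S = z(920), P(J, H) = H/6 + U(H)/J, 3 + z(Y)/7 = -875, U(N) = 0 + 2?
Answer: -13/87136 ≈ -0.00014919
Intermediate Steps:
U(N) = 2
z(Y) = -6146 (z(Y) = -21 + 7*(-875) = -21 - 6125 = -6146)
P(J, H) = 2/J + H/6 (P(J, H) = H/6 + 2/J = 2/J + H/6)
S = -6146
s = -7238/13 (s = (-306 - 258)*(2/13 + (⅙)*5) = -564*(2*(1/13) + ⅚) = -564*(2/13 + ⅚) = -564*77/78 = -7238/13 ≈ -556.77)
1/(S + s) = 1/(-6146 - 7238/13) = 1/(-87136/13) = -13/87136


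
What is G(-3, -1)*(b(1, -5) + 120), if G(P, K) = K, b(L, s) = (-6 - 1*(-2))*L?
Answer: -116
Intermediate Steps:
b(L, s) = -4*L (b(L, s) = (-6 + 2)*L = -4*L)
G(-3, -1)*(b(1, -5) + 120) = -(-4*1 + 120) = -(-4 + 120) = -1*116 = -116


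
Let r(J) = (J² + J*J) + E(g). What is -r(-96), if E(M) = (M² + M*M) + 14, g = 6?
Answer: -18518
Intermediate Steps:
E(M) = 14 + 2*M² (E(M) = (M² + M²) + 14 = 2*M² + 14 = 14 + 2*M²)
r(J) = 86 + 2*J² (r(J) = (J² + J*J) + (14 + 2*6²) = (J² + J²) + (14 + 2*36) = 2*J² + (14 + 72) = 2*J² + 86 = 86 + 2*J²)
-r(-96) = -(86 + 2*(-96)²) = -(86 + 2*9216) = -(86 + 18432) = -1*18518 = -18518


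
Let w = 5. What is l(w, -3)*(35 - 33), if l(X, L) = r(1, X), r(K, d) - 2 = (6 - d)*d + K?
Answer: 16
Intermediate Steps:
r(K, d) = 2 + K + d*(6 - d) (r(K, d) = 2 + ((6 - d)*d + K) = 2 + (d*(6 - d) + K) = 2 + (K + d*(6 - d)) = 2 + K + d*(6 - d))
l(X, L) = 3 - X² + 6*X (l(X, L) = 2 + 1 - X² + 6*X = 3 - X² + 6*X)
l(w, -3)*(35 - 33) = (3 - 1*5² + 6*5)*(35 - 33) = (3 - 1*25 + 30)*2 = (3 - 25 + 30)*2 = 8*2 = 16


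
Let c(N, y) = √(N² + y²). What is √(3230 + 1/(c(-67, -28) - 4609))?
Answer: √(14887069 - 3230*√5273)/√(4609 - √5273) ≈ 56.833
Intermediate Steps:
√(3230 + 1/(c(-67, -28) - 4609)) = √(3230 + 1/(√((-67)² + (-28)²) - 4609)) = √(3230 + 1/(√(4489 + 784) - 4609)) = √(3230 + 1/(√5273 - 4609)) = √(3230 + 1/(-4609 + √5273))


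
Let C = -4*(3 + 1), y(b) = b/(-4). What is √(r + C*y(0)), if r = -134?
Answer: I*√134 ≈ 11.576*I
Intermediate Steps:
y(b) = -b/4 (y(b) = b*(-¼) = -b/4)
C = -16 (C = -4*4 = -16)
√(r + C*y(0)) = √(-134 - (-4)*0) = √(-134 - 16*0) = √(-134 + 0) = √(-134) = I*√134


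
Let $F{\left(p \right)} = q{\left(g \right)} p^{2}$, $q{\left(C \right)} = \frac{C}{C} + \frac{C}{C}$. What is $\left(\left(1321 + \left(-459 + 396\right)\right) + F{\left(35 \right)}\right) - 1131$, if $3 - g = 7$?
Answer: $2577$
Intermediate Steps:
$g = -4$ ($g = 3 - 7 = -4$)
$q{\left(C \right)} = 2$ ($q{\left(C \right)} = 1 + 1 = 2$)
$F{\left(p \right)} = 2 p^{2}$
$\left(\left(1321 + \left(-459 + 396\right)\right) + F{\left(35 \right)}\right) - 1131 = \left(\left(1321 + \left(-459 + 396\right)\right) + 2 \cdot 35^{2}\right) - 1131 = \left(\left(1321 - 63\right) + 2 \cdot 1225\right) - 1131 = \left(1258 + 2450\right) - 1131 = 3708 - 1131 = 2577$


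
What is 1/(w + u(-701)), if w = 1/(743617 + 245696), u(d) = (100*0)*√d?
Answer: 989313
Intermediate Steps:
u(d) = 0 (u(d) = 0*√d = 0)
w = 1/989313 ≈ 1.0108e-6
1/(w + u(-701)) = 1/(1/989313 + 0) = 1/(1/989313) = 989313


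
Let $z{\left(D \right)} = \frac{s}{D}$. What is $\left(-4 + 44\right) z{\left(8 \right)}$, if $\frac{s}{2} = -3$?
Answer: $-30$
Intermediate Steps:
$s = -6$ ($s = 2 \left(-3\right) = -6$)
$z{\left(D \right)} = - \frac{6}{D}$
$\left(-4 + 44\right) z{\left(8 \right)} = \left(-4 + 44\right) \left(- \frac{6}{8}\right) = 40 \left(\left(-6\right) \frac{1}{8}\right) = 40 \left(- \frac{3}{4}\right) = -30$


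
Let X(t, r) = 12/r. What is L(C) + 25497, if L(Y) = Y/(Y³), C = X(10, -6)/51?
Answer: 104589/4 ≈ 26147.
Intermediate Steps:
C = -2/51 (C = (12/(-6))/51 = (12*(-⅙))*(1/51) = -2*1/51 = -2/51 ≈ -0.039216)
L(Y) = Y⁻² (L(Y) = Y/Y³ = Y⁻²)
L(C) + 25497 = (-2/51)⁻² + 25497 = 2601/4 + 25497 = 104589/4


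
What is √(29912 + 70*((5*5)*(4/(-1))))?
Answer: 8*√358 ≈ 151.37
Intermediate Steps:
√(29912 + 70*((5*5)*(4/(-1)))) = √(29912 + 70*(25*(4*(-1)))) = √(29912 + 70*(25*(-4))) = √(29912 + 70*(-100)) = √(29912 - 7000) = √22912 = 8*√358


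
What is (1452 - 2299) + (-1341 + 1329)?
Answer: -859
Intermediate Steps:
(1452 - 2299) + (-1341 + 1329) = -847 - 12 = -859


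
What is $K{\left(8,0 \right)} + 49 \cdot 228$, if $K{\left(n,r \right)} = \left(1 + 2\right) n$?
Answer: $11196$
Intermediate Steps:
$K{\left(n,r \right)} = 3 n$
$K{\left(8,0 \right)} + 49 \cdot 228 = 3 \cdot 8 + 49 \cdot 228 = 24 + 11172 = 11196$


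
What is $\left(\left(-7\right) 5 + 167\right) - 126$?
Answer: $6$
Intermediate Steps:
$\left(\left(-7\right) 5 + 167\right) - 126 = \left(-35 + 167\right) - 126 = 132 - 126 = 6$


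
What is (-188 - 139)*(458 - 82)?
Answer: -122952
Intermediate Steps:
(-188 - 139)*(458 - 82) = -327*376 = -122952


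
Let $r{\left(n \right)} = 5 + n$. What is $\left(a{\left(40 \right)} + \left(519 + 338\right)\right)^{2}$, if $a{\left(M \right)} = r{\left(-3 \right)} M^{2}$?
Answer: $16459249$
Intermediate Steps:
$a{\left(M \right)} = 2 M^{2}$ ($a{\left(M \right)} = \left(5 - 3\right) M^{2} = 2 M^{2}$)
$\left(a{\left(40 \right)} + \left(519 + 338\right)\right)^{2} = \left(2 \cdot 40^{2} + \left(519 + 338\right)\right)^{2} = \left(2 \cdot 1600 + 857\right)^{2} = \left(3200 + 857\right)^{2} = 4057^{2} = 16459249$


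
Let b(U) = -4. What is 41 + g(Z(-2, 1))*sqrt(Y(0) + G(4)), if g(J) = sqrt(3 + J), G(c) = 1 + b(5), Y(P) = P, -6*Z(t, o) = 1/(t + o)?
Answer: 41 + I*sqrt(38)/2 ≈ 41.0 + 3.0822*I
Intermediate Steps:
Z(t, o) = -1/(6*(o + t)) (Z(t, o) = -1/(6*(t + o)) = -1/(6*(o + t)))
G(c) = -3 (G(c) = 1 - 4 = -3)
41 + g(Z(-2, 1))*sqrt(Y(0) + G(4)) = 41 + sqrt(3 - 1/(6*1 + 6*(-2)))*sqrt(0 - 3) = 41 + sqrt(3 - 1/(6 - 12))*sqrt(-3) = 41 + sqrt(3 - 1/(-6))*(I*sqrt(3)) = 41 + sqrt(3 - 1*(-1/6))*(I*sqrt(3)) = 41 + sqrt(3 + 1/6)*(I*sqrt(3)) = 41 + sqrt(19/6)*(I*sqrt(3)) = 41 + (sqrt(114)/6)*(I*sqrt(3)) = 41 + I*sqrt(38)/2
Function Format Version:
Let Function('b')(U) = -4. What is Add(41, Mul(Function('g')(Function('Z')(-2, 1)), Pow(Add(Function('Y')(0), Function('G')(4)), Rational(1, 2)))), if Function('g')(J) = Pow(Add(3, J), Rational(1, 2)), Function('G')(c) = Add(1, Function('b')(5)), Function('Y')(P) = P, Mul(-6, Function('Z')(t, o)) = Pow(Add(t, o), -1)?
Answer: Add(41, Mul(Rational(1, 2), I, Pow(38, Rational(1, 2)))) ≈ Add(41.000, Mul(3.0822, I))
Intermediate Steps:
Function('Z')(t, o) = Mul(Rational(-1, 6), Pow(Add(o, t), -1)) (Function('Z')(t, o) = Mul(Rational(-1, 6), Pow(Add(t, o), -1)) = Mul(Rational(-1, 6), Pow(Add(o, t), -1)))
Function('G')(c) = -3 (Function('G')(c) = Add(1, -4) = -3)
Add(41, Mul(Function('g')(Function('Z')(-2, 1)), Pow(Add(Function('Y')(0), Function('G')(4)), Rational(1, 2)))) = Add(41, Mul(Pow(Add(3, Mul(-1, Pow(Add(Mul(6, 1), Mul(6, -2)), -1))), Rational(1, 2)), Pow(Add(0, -3), Rational(1, 2)))) = Add(41, Mul(Pow(Add(3, Mul(-1, Pow(Add(6, -12), -1))), Rational(1, 2)), Pow(-3, Rational(1, 2)))) = Add(41, Mul(Pow(Add(3, Mul(-1, Pow(-6, -1))), Rational(1, 2)), Mul(I, Pow(3, Rational(1, 2))))) = Add(41, Mul(Pow(Add(3, Mul(-1, Rational(-1, 6))), Rational(1, 2)), Mul(I, Pow(3, Rational(1, 2))))) = Add(41, Mul(Pow(Add(3, Rational(1, 6)), Rational(1, 2)), Mul(I, Pow(3, Rational(1, 2))))) = Add(41, Mul(Pow(Rational(19, 6), Rational(1, 2)), Mul(I, Pow(3, Rational(1, 2))))) = Add(41, Mul(Mul(Rational(1, 6), Pow(114, Rational(1, 2))), Mul(I, Pow(3, Rational(1, 2))))) = Add(41, Mul(Rational(1, 2), I, Pow(38, Rational(1, 2))))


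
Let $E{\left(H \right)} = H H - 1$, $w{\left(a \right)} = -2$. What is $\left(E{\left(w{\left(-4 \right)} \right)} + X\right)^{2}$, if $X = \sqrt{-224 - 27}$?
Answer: $\left(3 + i \sqrt{251}\right)^{2} \approx -242.0 + 95.058 i$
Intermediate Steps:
$E{\left(H \right)} = -1 + H^{2}$ ($E{\left(H \right)} = H^{2} - 1 = -1 + H^{2}$)
$X = i \sqrt{251}$ ($X = \sqrt{-251} = i \sqrt{251} \approx 15.843 i$)
$\left(E{\left(w{\left(-4 \right)} \right)} + X\right)^{2} = \left(\left(-1 + \left(-2\right)^{2}\right) + i \sqrt{251}\right)^{2} = \left(\left(-1 + 4\right) + i \sqrt{251}\right)^{2} = \left(3 + i \sqrt{251}\right)^{2}$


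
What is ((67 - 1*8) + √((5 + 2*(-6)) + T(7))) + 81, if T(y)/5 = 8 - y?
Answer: 140 + I*√2 ≈ 140.0 + 1.4142*I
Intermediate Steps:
T(y) = 40 - 5*y (T(y) = 5*(8 - y) = 40 - 5*y)
((67 - 1*8) + √((5 + 2*(-6)) + T(7))) + 81 = ((67 - 1*8) + √((5 + 2*(-6)) + (40 - 5*7))) + 81 = ((67 - 8) + √((5 - 12) + (40 - 35))) + 81 = (59 + √(-7 + 5)) + 81 = (59 + √(-2)) + 81 = (59 + I*√2) + 81 = 140 + I*√2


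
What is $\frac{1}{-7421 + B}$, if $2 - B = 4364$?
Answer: $- \frac{1}{11783} \approx -8.4868 \cdot 10^{-5}$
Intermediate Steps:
$B = -4362$ ($B = 2 - 4364 = -4362$)
$\frac{1}{-7421 + B} = \frac{1}{-7421 - 4362} = \frac{1}{-11783} = - \frac{1}{11783}$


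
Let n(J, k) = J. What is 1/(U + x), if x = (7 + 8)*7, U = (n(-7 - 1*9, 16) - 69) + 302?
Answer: 1/322 ≈ 0.0031056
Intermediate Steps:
U = 217 (U = ((-7 - 1*9) - 69) + 302 = ((-7 - 9) - 69) + 302 = (-16 - 69) + 302 = -85 + 302 = 217)
x = 105 (x = 15*7 = 105)
1/(U + x) = 1/(217 + 105) = 1/322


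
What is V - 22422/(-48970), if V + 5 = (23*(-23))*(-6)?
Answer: 77604176/24485 ≈ 3169.5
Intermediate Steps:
V = 3169 (V = -5 + (23*(-23))*(-6) = -5 - 529*(-6) = -5 + 3174 = 3169)
V - 22422/(-48970) = 3169 - 22422/(-48970) = 3169 - 22422*(-1)/48970 = 3169 - 1*(-11211/24485) = 3169 + 11211/24485 = 77604176/24485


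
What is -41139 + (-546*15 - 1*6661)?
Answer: -55990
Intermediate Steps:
-41139 + (-546*15 - 1*6661) = -41139 + (-8190 - 6661) = -41139 - 14851 = -55990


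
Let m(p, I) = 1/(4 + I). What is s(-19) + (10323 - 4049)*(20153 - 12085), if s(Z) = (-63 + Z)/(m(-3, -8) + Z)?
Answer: 3897634992/77 ≈ 5.0619e+7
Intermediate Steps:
s(Z) = (-63 + Z)/(-¼ + Z) (s(Z) = (-63 + Z)/(1/(4 - 8) + Z) = (-63 + Z)/(1/(-4) + Z) = (-63 + Z)/(-¼ + Z))
s(-19) + (10323 - 4049)*(20153 - 12085) = 4*(-63 - 19)/(-1 + 4*(-19)) + (10323 - 4049)*(20153 - 12085) = 4*(-82)/(-1 - 76) + 6274*8068 = 4*(-82)/(-77) + 50618632 = 4*(-1/77)*(-82) + 50618632 = 328/77 + 50618632 = 3897634992/77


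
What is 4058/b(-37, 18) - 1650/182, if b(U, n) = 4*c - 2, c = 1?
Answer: 183814/91 ≈ 2019.9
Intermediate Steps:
b(U, n) = 2 (b(U, n) = 4*1 - 2 = 4 - 2 = 2)
4058/b(-37, 18) - 1650/182 = 4058/2 - 1650/182 = 4058*(½) - 1650*1/182 = 2029 - 825/91 = 183814/91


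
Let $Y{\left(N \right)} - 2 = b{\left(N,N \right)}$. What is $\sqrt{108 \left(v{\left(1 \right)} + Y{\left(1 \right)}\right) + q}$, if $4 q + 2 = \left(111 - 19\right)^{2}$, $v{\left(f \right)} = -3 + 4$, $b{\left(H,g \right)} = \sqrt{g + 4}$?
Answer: $\frac{\sqrt{9758 + 432 \sqrt{5}}}{2} \approx 51.778$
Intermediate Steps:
$b{\left(H,g \right)} = \sqrt{4 + g}$
$Y{\left(N \right)} = 2 + \sqrt{4 + N}$
$v{\left(f \right)} = 1$
$q = \frac{4231}{2}$ ($q = - \frac{1}{2} + \frac{\left(111 - 19\right)^{2}}{4} = - \frac{1}{2} + \frac{92^{2}}{4} = - \frac{1}{2} + \frac{1}{4} \cdot 8464 = - \frac{1}{2} + 2116 = \frac{4231}{2} \approx 2115.5$)
$\sqrt{108 \left(v{\left(1 \right)} + Y{\left(1 \right)}\right) + q} = \sqrt{108 \left(1 + \left(2 + \sqrt{4 + 1}\right)\right) + \frac{4231}{2}} = \sqrt{108 \left(1 + \left(2 + \sqrt{5}\right)\right) + \frac{4231}{2}} = \sqrt{108 \left(3 + \sqrt{5}\right) + \frac{4231}{2}} = \sqrt{\left(324 + 108 \sqrt{5}\right) + \frac{4231}{2}} = \sqrt{\frac{4879}{2} + 108 \sqrt{5}}$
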